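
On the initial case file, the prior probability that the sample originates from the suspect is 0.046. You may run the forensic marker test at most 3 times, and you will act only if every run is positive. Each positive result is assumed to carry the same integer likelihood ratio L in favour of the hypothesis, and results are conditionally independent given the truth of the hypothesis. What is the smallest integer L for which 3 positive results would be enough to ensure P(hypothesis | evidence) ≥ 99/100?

Prior odds = 0.046/0.954 = 23/477.
Target odds = 0.99/0.01 = 99.
Need L³ ≥ 99 ÷ (23/477) = 47223/23.
12³ = 1728 < 47223/23 ≤ 2197 = 13³, so L = 13.

13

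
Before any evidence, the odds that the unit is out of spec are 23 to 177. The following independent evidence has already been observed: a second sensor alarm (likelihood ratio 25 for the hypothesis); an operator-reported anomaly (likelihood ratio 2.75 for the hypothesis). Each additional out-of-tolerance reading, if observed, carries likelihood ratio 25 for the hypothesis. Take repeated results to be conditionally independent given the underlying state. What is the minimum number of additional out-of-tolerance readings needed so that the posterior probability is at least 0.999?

2

Prior odds = 23/177.
Combined Bayes factor of the evidence already in hand = 25 × 2.75 = 68.75.
Odds after that evidence = (23/177) × 68.75 = 6325/708.
Target odds = 0.999/0.001 = 999.
Need 25ⁿ ≥ 999 ÷ (6325/708) = 707292/6325.
25¹ = 25 falls short of 707292/6325 but 25² = 625 reaches it, so n = 2.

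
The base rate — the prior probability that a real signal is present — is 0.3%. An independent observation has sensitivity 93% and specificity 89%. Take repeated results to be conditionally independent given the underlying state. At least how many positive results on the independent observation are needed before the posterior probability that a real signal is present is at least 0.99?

Prior odds = 0.003/0.997 = 3/997.
False-positive rate = 1 − 0.89 = 0.11; likelihood ratio of a positive = 0.93/0.11 = 93/11.
Target odds: 0.99 ÷ 0.01 = 99.
Need (3/997) × (93/11)ⁿ ≥ 99, i.e. (93/11)ⁿ ≥ 32901.
(93/11)⁴ = 74805201/14641 falls short of 32901 but (93/11)⁵ ≈43196.8 reaches it, so n = 5.

5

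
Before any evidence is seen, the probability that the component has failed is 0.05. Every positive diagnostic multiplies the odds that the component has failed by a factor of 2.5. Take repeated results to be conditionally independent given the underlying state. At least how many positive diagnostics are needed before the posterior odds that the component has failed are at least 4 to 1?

5

Prior odds: 0.05 ÷ 0.95 = 1/19.
Likelihood ratio per positive diagnostic = 2.5.
Target odds = 4.
Require 2.5ⁿ ≥ 4 ÷ (1/19) = 76.
2.5⁴ = 39.0625 falls short of 76 but 2.5⁵ = 97.65625 reaches it, so n = 5.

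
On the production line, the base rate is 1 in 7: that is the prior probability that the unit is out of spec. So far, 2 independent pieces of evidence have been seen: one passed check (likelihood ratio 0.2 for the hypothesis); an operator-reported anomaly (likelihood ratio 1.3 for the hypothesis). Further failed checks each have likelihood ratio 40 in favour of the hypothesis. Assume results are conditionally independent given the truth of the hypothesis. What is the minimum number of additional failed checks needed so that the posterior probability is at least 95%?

Prior odds = (1/7)/(6/7) = 1/6.
Combined Bayes factor of the evidence already in hand = 0.2 × 1.3 = 0.26.
Odds after that evidence = (1/6) × 0.26 = 13/300.
Target odds = 0.95/0.05 = 19.
Need 40ⁿ ≥ 19 ÷ (13/300) = 5700/13.
40¹ = 40 falls short of 5700/13 but 40² = 1600 reaches it, so n = 2.

2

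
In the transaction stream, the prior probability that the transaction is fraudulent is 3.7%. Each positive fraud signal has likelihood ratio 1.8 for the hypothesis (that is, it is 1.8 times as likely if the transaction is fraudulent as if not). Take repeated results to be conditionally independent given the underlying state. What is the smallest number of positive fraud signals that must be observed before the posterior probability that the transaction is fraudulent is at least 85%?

9

Prior odds = 0.037/0.963 = 37/963.
Likelihood ratio per positive fraud signal = 1.8.
Target posterior odds = 0.85/0.15 = 17/3.
Need (37/963) × 1.8ⁿ ≥ 17/3, i.e. 1.8ⁿ ≥ 5457/37.
1.8⁸ = 43046721/390625 falls short of 5457/37 but 1.8⁹ = 387420489/1953125 reaches it, so n = 9.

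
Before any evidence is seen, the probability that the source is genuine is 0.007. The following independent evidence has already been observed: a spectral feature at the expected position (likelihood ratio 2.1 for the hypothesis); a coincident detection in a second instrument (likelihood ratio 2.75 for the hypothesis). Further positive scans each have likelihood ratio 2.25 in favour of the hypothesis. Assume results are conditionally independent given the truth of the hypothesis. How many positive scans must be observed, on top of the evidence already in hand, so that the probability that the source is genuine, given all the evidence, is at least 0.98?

Prior odds = 0.007/0.993 = 7/993.
Combined Bayes factor of the evidence already in hand = 2.1 × 2.75 = 5.775.
Odds after that evidence = (7/993) × 5.775 = 539/13240.
Target odds = 0.98/0.02 = 49.
Need 2.25ⁿ ≥ 49 ÷ (539/13240) = 13240/11.
2.25⁸ = 43046721/65536 falls short of 13240/11 but 2.25⁹ = 387420489/262144 reaches it, so n = 9.

9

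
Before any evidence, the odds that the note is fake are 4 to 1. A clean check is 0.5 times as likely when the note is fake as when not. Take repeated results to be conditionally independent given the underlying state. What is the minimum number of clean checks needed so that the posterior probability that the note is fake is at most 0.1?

Prior odds = 4.
Likelihood ratio per clean check = 0.5.
Target odds: 0.1 ÷ 0.9 = 1/9.
Need 4 × 0.5ⁿ ≤ 1/9, i.e. 0.5ⁿ ≤ 1/36.
0.5⁵ = 0.03125 is still above 1/36 but 0.5⁶ = 0.015625 is at or below it, so n = 6.

6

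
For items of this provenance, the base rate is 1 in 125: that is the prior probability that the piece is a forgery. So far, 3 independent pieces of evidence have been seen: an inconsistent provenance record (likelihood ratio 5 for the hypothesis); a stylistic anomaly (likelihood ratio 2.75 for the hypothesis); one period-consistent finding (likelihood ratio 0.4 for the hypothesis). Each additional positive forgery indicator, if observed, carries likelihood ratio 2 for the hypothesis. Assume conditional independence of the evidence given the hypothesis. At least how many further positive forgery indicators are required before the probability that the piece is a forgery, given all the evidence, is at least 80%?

7

Prior odds = 0.008/0.992 = 1/124.
Combined Bayes factor of the evidence already in hand = 5 × 2.75 × 0.4 = 5.5.
Odds after that evidence = (1/124) × 5.5 = 11/248.
Target odds = 0.8/0.2 = 4.
Need 2ⁿ ≥ 4 ÷ (11/248) = 992/11.
2⁶ = 64 falls short of 992/11 but 2⁷ = 128 reaches it, so n = 7.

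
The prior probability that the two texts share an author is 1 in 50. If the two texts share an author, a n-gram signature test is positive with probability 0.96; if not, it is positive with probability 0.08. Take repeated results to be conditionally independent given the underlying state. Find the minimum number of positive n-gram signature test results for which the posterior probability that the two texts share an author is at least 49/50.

4

Prior odds = 0.02/0.98 = 1/49.
Likelihood ratio of a positive = 0.96/0.08 = 12.
Target odds: 0.98 ÷ 0.02 = 49.
Need (1/49) × 12ⁿ ≥ 49, i.e. 12ⁿ ≥ 2401.
12³ = 1728 falls short of 2401 but 12⁴ = 20736 reaches it, so n = 4.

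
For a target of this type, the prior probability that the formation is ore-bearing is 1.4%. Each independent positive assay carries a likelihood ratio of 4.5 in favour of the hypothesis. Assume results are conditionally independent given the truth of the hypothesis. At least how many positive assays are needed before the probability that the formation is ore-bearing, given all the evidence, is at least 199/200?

7

Prior odds: 0.014 ÷ 0.986 = 7/493.
Likelihood ratio per positive assay = 4.5.
Target posterior odds = 0.995/0.005 = 199.
Require 4.5ⁿ ≥ 199 ÷ (7/493) = 98107/7.
4.5⁶ = 8303.765625 falls short of 98107/7 but 4.5⁷ = 4782969/128 reaches it, so n = 7.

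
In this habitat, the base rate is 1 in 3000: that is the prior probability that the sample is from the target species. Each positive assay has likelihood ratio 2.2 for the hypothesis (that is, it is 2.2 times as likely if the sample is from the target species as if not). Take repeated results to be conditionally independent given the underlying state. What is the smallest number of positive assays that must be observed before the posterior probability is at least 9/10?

13

Prior odds = (1/3000)/(2999/3000) = 1/2999.
Likelihood ratio per positive assay = 2.2.
Target posterior odds = 0.9/0.1 = 9.
Need (1/2999) × 2.2ⁿ ≥ 9, i.e. 2.2ⁿ ≥ 26991.
2.2¹² ≈12855 falls short of 26991 but 2.2¹³ ≈28281 reaches it, so n = 13.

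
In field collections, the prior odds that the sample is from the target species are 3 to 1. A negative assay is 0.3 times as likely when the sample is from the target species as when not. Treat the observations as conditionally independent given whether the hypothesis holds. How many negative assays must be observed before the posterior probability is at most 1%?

Prior odds = 3.
Likelihood ratio per negative assay = 0.3.
Target posterior odds = 0.01/0.99 = 1/99.
Require 0.3ⁿ ≤ 1/99 ÷ 3 = 1/297.
0.3⁴ = 0.0081 is still above 1/297 but 0.3⁵ = 243/100000 is at or below it, so n = 5.

5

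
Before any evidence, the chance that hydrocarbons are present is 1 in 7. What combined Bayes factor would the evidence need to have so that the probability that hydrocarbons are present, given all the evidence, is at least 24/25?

Prior odds = (1/7)/(6/7) = 1/6.
Target odds = 0.96/0.04 = 24.
Required Bayes factor = 24 ÷ (1/6) = 144.

144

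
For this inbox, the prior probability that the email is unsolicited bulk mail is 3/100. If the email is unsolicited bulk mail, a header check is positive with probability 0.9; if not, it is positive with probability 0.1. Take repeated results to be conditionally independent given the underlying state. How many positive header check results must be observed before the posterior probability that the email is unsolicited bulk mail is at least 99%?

4

Prior odds: 0.03 ÷ 0.97 = 3/97.
Likelihood ratio of a positive = 0.9/0.1 = 9.
Target posterior odds = 0.99/0.01 = 99.
Require 9ⁿ ≥ 99 ÷ (3/97) = 3201.
9³ = 729 falls short of 3201 but 9⁴ = 6561 reaches it, so n = 4.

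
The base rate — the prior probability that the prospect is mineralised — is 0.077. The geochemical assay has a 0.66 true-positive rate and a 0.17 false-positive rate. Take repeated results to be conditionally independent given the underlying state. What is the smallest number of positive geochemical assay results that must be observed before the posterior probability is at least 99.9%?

Prior odds = 0.077/0.923 = 77/923.
Likelihood ratio of a positive result = 0.66/0.17 = 66/17.
Target odds: 0.999 ÷ 0.001 = 999.
Need (77/923) × (66/17)ⁿ ≥ 999, i.e. (66/17)ⁿ ≥ 922077/77.
(66/17)⁶ ≈3424.29 falls short of 922077/77 but (66/17)⁷ ≈13294.3 reaches it, so n = 7.

7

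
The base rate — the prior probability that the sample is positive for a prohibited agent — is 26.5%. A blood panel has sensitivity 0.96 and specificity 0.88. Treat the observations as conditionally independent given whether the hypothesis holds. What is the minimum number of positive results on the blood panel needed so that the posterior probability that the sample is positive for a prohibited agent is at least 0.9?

2

Prior odds: 0.265 ÷ 0.735 = 53/147.
False-positive rate = 1 − 0.88 = 0.12; likelihood ratio of a positive = 0.96/0.12 = 8.
Target odds: 0.9 ÷ 0.1 = 9.
Need (53/147) × 8ⁿ ≥ 9, i.e. 8ⁿ ≥ 1323/53.
8¹ = 8 falls short of 1323/53 but 8² = 64 reaches it, so n = 2.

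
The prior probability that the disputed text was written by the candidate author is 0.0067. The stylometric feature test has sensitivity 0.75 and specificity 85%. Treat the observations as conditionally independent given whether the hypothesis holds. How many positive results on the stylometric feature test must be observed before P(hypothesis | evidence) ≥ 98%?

Prior odds = 0.0067/0.9933 = 67/9933.
False-positive rate = 1 − 0.85 = 0.15; likelihood ratio of a positive = 0.75/0.15 = 5.
Target posterior odds = 0.98/0.02 = 49.
Need (67/9933) × 5ⁿ ≥ 49, i.e. 5ⁿ ≥ 486717/67.
5⁵ = 3125 falls short of 486717/67 but 5⁶ = 15625 reaches it, so n = 6.

6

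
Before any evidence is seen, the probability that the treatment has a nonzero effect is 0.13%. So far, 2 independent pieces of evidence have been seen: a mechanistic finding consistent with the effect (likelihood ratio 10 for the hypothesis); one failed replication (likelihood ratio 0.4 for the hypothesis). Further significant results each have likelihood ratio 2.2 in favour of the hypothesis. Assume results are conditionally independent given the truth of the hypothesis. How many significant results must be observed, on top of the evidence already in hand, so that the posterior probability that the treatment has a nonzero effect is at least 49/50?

12

Prior odds = 0.0013/0.9987 = 13/9987.
Combined Bayes factor of the evidence already in hand = 10 × 0.4 = 4.
Odds after that evidence = (13/9987) × 4 = 52/9987.
Target odds = 0.98/0.02 = 49.
Need 2.2ⁿ ≥ 49 ÷ (52/9987) = 489363/52.
2.2¹¹ ≈5843.18 falls short of 489363/52 but 2.2¹² ≈12855 reaches it, so n = 12.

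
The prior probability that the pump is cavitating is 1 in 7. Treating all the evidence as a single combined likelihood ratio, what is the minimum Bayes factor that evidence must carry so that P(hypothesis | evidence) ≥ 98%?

Prior odds = (1/7)/(6/7) = 1/6.
Target odds = 0.98/0.02 = 49.
Required Bayes factor = 49 ÷ (1/6) = 294.

294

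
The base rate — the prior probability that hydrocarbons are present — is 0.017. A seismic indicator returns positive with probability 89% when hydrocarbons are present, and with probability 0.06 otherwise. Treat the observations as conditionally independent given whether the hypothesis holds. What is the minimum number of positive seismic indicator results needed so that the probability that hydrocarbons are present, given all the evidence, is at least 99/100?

Prior odds: 0.017 ÷ 0.983 = 17/983.
Likelihood ratio of a positive result = 0.89/0.06 = 89/6.
Target odds: 0.99 ÷ 0.01 = 99.
Require (89/6)ⁿ ≥ 99 ÷ (17/983) = 97317/17.
(89/6)³ = 704969/216 falls short of 97317/17 but (89/6)⁴ = 62742241/1296 reaches it, so n = 4.

4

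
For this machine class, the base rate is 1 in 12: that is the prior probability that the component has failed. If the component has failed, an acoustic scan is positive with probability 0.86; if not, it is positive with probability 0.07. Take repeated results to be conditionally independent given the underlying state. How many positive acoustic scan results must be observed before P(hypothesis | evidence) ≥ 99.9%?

4

Prior odds: (1/12) ÷ (11/12) = 1/11.
Likelihood ratio of a positive = 0.86/0.07 = 86/7.
Target posterior odds = 0.999/0.001 = 999.
Need (1/11) × (86/7)ⁿ ≥ 999, i.e. (86/7)ⁿ ≥ 10989.
(86/7)³ = 636056/343 falls short of 10989 but (86/7)⁴ = 54700816/2401 reaches it, so n = 4.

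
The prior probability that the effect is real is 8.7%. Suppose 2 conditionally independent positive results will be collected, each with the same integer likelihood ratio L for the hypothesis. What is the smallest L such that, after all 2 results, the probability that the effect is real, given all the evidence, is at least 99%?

33

Prior odds = 0.087/0.913 = 87/913.
Target odds = 0.99/0.01 = 99.
Need L² ≥ 99 ÷ (87/913) = 30129/29.
32² = 1024 < 30129/29 ≤ 1089 = 33², so L = 33.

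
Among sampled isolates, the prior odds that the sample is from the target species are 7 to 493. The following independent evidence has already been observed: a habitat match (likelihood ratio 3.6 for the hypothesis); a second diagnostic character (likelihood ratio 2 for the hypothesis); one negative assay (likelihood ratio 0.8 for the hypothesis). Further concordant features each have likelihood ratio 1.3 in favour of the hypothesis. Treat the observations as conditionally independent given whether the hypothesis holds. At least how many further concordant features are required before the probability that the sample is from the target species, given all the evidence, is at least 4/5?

15

Prior odds = 7/493.
Combined Bayes factor of the evidence already in hand = 3.6 × 2 × 0.8 = 5.76.
Odds after that evidence = (7/493) × 5.76 = 1008/12325.
Target odds = 0.8/0.2 = 4.
Need 1.3ⁿ ≥ 4 ÷ (1008/12325) = 12325/252.
1.3¹⁴ ≈39.3738 falls short of 12325/252 but 1.3¹⁵ ≈51.1859 reaches it, so n = 15.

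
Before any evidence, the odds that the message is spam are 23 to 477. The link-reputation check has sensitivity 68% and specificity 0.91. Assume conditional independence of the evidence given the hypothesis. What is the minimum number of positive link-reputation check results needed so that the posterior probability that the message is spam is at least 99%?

4

Prior odds = 23/477.
False-positive rate = 1 − 0.91 = 0.09; likelihood ratio of a positive = 0.68/0.09 = 68/9.
Target odds: 0.99 ÷ 0.01 = 99.
Require (68/9)ⁿ ≥ 99 ÷ (23/477) = 47223/23.
(68/9)³ = 314432/729 falls short of 47223/23 but (68/9)⁴ = 21381376/6561 reaches it, so n = 4.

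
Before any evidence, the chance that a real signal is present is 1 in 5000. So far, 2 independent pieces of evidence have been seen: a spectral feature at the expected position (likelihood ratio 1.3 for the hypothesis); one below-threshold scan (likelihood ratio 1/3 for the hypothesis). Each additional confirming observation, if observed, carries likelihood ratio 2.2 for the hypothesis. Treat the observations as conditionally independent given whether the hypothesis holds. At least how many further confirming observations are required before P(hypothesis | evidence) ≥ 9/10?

Prior odds = 0.0002/0.9998 = 1/4999.
Combined Bayes factor of the evidence already in hand = 1.3 × (1/3) = 13/30.
Odds after that evidence = (1/4999) × 13/30 = 13/149970.
Target odds = 0.9/0.1 = 9.
Need 2.2ⁿ ≥ 9 ÷ (13/149970) = 1349730/13.
2.2¹⁴ ≈62218.2 falls short of 1349730/13 but 2.2¹⁵ ≈136880 reaches it, so n = 15.

15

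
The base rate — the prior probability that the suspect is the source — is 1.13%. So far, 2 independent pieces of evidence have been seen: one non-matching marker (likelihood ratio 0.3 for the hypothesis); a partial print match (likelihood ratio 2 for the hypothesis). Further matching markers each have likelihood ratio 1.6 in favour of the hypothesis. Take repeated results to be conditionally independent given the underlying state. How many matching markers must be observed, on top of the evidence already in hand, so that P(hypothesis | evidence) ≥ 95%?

17

Prior odds = 0.0113/0.9887 = 113/9887.
Combined Bayes factor of the evidence already in hand = 0.3 × 2 = 0.6.
Odds after that evidence = (113/9887) × 0.6 = 339/49435.
Target odds = 0.95/0.05 = 19.
Need 1.6ⁿ ≥ 19 ÷ (339/49435) = 939265/339.
1.6¹⁶ ≈1844.67 falls short of 939265/339 but 1.6¹⁷ ≈2951.48 reaches it, so n = 17.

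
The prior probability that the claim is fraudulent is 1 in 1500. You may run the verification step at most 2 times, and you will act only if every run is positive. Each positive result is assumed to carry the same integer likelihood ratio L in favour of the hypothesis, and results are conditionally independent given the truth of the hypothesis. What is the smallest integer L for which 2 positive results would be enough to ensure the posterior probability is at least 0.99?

Prior odds = (1/1500)/(1499/1500) = 1/1499.
Target odds = 0.99/0.01 = 99.
Need L² ≥ 99 ÷ (1/1499) = 148401.
385² = 148225 < 148401 ≤ 148996 = 386², so L = 386.

386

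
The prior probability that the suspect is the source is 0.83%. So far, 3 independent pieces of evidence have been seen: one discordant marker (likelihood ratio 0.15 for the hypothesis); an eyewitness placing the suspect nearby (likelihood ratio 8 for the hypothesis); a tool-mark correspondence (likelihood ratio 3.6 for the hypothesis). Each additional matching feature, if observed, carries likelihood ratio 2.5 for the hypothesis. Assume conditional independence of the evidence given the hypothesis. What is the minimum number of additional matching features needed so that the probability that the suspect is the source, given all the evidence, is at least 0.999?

Prior odds = 0.0083/0.9917 = 83/9917.
Combined Bayes factor of the evidence already in hand = 0.15 × 8 × 3.6 = 4.32.
Odds after that evidence = (83/9917) × 4.32 = 8964/247925.
Target odds = 0.999/0.001 = 999.
Need 2.5ⁿ ≥ 999 ÷ (8964/247925) = 9173225/332.
2.5¹¹ = 48828125/2048 falls short of 9173225/332 but 2.5¹² = 244140625/4096 reaches it, so n = 12.

12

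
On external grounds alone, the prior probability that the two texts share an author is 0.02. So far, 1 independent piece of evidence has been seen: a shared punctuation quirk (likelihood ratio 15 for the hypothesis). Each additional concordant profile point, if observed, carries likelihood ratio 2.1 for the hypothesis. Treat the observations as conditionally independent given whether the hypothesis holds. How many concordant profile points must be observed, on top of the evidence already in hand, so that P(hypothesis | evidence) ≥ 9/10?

5

Prior odds = 0.02/0.98 = 1/49.
Bayes factor of the evidence already in hand = 15.
Odds after that evidence = (1/49) × 15 = 15/49.
Target odds = 0.9/0.1 = 9.
Need 2.1ⁿ ≥ 9 ÷ (15/49) = 29.4.
2.1⁴ = 19.4481 falls short of 29.4 but 2.1⁵ = 4084101/100000 reaches it, so n = 5.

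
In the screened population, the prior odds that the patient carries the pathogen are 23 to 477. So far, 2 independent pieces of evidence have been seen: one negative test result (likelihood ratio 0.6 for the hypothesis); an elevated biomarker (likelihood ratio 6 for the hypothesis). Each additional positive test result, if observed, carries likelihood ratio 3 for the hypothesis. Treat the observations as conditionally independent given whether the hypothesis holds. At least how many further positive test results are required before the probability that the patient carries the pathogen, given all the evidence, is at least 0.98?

6

Prior odds = 23/477.
Combined Bayes factor of the evidence already in hand = 0.6 × 6 = 3.6.
Odds after that evidence = (23/477) × 3.6 = 46/265.
Target odds = 0.98/0.02 = 49.
Need 3ⁿ ≥ 49 ÷ (46/265) = 12985/46.
3⁵ = 243 falls short of 12985/46 but 3⁶ = 729 reaches it, so n = 6.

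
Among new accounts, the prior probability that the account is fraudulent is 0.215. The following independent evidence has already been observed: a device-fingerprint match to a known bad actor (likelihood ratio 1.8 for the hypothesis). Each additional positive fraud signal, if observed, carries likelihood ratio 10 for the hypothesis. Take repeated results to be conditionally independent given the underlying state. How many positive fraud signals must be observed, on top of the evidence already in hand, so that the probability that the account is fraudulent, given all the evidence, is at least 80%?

1

Prior odds = 0.215/0.785 = 43/157.
Bayes factor of the evidence already in hand = 1.8.
Odds after that evidence = (43/157) × 1.8 = 387/785.
Target odds = 0.8/0.2 = 4.
Need 10ⁿ ≥ 4 ÷ (387/785) = 3140/387.
10¹ = 10, which meets the required 3140/387; so n = 1.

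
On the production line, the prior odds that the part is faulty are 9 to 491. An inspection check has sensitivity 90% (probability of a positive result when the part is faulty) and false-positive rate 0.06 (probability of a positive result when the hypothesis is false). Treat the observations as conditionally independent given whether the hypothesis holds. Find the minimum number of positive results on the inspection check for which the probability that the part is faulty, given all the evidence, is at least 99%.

4

Prior odds = 9/491.
Likelihood ratio of a positive result = 0.9/0.06 = 15.
Target posterior odds = 0.99/0.01 = 99.
Require 15ⁿ ≥ 99 ÷ (9/491) = 5401.
15³ = 3375 falls short of 5401 but 15⁴ = 50625 reaches it, so n = 4.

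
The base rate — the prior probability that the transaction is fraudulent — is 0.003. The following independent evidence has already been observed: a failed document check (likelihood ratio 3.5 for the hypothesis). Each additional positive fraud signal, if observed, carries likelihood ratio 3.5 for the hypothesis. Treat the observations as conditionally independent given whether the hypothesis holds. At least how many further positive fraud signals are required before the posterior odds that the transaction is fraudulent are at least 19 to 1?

6

Prior odds = 0.003/0.997 = 3/997.
Bayes factor of the evidence already in hand = 3.5.
Odds after that evidence = (3/997) × 3.5 = 21/1994.
Target odds = 19.
Need 3.5ⁿ ≥ 19 ÷ (21/1994) = 37886/21.
3.5⁵ = 525.21875 falls short of 37886/21 but 3.5⁶ = 1838.265625 reaches it, so n = 6.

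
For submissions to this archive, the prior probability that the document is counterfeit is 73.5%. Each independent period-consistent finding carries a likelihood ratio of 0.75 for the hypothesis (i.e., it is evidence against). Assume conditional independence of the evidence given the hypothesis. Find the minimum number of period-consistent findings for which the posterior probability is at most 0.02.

18

Prior odds = 0.735/0.265 = 147/53.
Likelihood ratio per period-consistent finding = 0.75.
Target posterior odds = 0.02/0.98 = 1/49.
Need (147/53) × 0.75ⁿ ≤ 1/49, i.e. 0.75ⁿ ≤ 53/7203.
0.75¹⁷ ≈0.00751695 is still above 53/7203 but 0.75¹⁸ ≈0.00563771 is at or below it, so n = 18.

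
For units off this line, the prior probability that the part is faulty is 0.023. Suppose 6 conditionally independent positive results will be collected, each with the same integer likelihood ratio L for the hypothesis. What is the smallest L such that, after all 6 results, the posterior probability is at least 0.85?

Prior odds = 0.023/0.977 = 23/977.
Target odds = 0.85/0.15 = 17/3.
Need L⁶ ≥ 17/3 ÷ (23/977) = 16609/69.
2⁶ = 64 < 16609/69 ≤ 729 = 3⁶, so L = 3.

3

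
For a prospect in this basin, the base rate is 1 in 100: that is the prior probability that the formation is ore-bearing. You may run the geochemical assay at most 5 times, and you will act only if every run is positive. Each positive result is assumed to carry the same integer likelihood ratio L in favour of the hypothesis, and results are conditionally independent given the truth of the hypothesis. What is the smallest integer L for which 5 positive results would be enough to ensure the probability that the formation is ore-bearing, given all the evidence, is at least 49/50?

Prior odds = 0.01/0.99 = 1/99.
Target odds = 0.98/0.02 = 49.
Need L⁵ ≥ 49 ÷ (1/99) = 4851.
5⁵ = 3125 < 4851 ≤ 7776 = 6⁵, so L = 6.

6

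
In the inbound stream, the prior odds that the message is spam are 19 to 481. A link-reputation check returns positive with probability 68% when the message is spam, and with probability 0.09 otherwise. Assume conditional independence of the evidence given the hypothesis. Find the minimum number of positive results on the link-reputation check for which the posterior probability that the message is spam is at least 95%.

4

Prior odds = 19/481.
Likelihood ratio of a positive result = 0.68/0.09 = 68/9.
Target posterior odds = 0.95/0.05 = 19.
Require (68/9)ⁿ ≥ 19 ÷ (19/481) = 481.
(68/9)³ = 314432/729 falls short of 481 but (68/9)⁴ = 21381376/6561 reaches it, so n = 4.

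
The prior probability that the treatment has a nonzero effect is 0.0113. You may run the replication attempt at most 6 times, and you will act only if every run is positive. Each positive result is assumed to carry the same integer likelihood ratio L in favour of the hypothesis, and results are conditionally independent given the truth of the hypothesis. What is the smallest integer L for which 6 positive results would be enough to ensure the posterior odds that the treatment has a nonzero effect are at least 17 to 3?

Prior odds = 0.0113/0.9887 = 113/9887.
Target odds = 17/3.
Need L⁶ ≥ 17/3 ÷ (113/9887) = 168079/339.
2⁶ = 64 < 168079/339 ≤ 729 = 3⁶, so L = 3.

3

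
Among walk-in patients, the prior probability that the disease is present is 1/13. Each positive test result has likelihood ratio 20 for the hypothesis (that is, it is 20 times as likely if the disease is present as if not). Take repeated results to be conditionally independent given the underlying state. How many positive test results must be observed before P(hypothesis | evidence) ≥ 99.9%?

4

Prior odds: (1/13) ÷ (12/13) = 1/12.
Likelihood ratio per positive test result = 20.
Target odds: 0.999 ÷ 0.001 = 999.
Need (1/12) × 20ⁿ ≥ 999, i.e. 20ⁿ ≥ 11988.
20³ = 8000 falls short of 11988 but 20⁴ = 160000 reaches it, so n = 4.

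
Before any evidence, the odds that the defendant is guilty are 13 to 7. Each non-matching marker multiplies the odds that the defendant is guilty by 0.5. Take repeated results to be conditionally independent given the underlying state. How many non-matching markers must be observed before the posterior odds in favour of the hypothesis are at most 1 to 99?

8

Prior odds = 13/7.
Likelihood ratio per non-matching marker = 0.5.
Target odds = 1/99.
Require 0.5ⁿ ≤ 1/99 ÷ (13/7) = 7/1287.
0.5⁷ = 0.0078125 is still above 7/1287 but 0.5⁸ = 0.00390625 is at or below it, so n = 8.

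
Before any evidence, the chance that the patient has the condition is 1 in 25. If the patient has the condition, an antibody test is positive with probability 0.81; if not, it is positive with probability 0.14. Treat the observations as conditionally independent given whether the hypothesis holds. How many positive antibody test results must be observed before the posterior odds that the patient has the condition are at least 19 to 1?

Prior odds: 0.04 ÷ 0.96 = 1/24.
Likelihood ratio of a positive = 0.81/0.14 = 81/14.
Target odds = 19.
Require (81/14)ⁿ ≥ 19 ÷ (1/24) = 456.
(81/14)³ = 531441/2744 falls short of 456 but (81/14)⁴ = 43046721/38416 reaches it, so n = 4.

4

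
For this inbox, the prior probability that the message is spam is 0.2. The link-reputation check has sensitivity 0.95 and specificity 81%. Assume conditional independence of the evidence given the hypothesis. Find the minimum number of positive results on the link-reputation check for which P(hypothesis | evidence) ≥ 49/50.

Prior odds = 0.2/0.8 = 0.25.
False-positive rate = 1 − 0.81 = 0.19; likelihood ratio of a positive = 0.95/0.19 = 5.
Target posterior odds = 0.98/0.02 = 49.
Require 5ⁿ ≥ 49 ÷ 0.25 = 196.
5³ = 125 falls short of 196 but 5⁴ = 625 reaches it, so n = 4.

4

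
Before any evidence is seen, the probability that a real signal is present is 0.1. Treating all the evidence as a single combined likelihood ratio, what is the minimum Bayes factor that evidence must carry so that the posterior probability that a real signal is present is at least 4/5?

Prior odds = 0.1/0.9 = 1/9.
Target odds = 0.8/0.2 = 4.
Required Bayes factor = 4 ÷ (1/9) = 36.

36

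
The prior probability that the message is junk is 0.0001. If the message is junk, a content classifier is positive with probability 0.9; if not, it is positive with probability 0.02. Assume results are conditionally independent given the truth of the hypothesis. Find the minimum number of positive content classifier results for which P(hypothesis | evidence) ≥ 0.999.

5

Prior odds: 0.0001 ÷ 0.9999 = 1/9999.
Likelihood ratio of a positive = 0.9/0.02 = 45.
Target posterior odds = 0.999/0.001 = 999.
Require 45ⁿ ≥ 999 ÷ (1/9999) = 9989001.
45⁴ = 4100625 falls short of 9989001 but 45⁵ = 184528125 reaches it, so n = 5.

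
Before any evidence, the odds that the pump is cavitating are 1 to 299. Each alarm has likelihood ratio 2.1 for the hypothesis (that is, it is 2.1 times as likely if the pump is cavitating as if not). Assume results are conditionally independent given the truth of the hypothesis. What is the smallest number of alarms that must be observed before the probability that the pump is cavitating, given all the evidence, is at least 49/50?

Prior odds = 1/299.
Likelihood ratio per alarm = 2.1.
Target posterior odds = 0.98/0.02 = 49.
Require 2.1ⁿ ≥ 49 ÷ (1/299) = 14651.
2.1¹² ≈7355.83 falls short of 14651 but 2.1¹³ ≈15447.2 reaches it, so n = 13.

13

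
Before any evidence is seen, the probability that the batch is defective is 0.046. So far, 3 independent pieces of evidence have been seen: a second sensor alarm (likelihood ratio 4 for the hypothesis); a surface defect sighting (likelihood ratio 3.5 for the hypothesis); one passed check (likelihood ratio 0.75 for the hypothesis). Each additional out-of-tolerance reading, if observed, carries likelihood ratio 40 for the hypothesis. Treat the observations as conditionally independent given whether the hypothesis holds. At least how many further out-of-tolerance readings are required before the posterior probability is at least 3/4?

1

Prior odds = 0.046/0.954 = 23/477.
Combined Bayes factor of the evidence already in hand = 4 × 3.5 × 0.75 = 10.5.
Odds after that evidence = (23/477) × 10.5 = 161/318.
Target odds = 0.75/0.25 = 3.
Need 40ⁿ ≥ 3 ÷ (161/318) = 954/161.
40¹ = 40, which meets the required 954/161; so n = 1.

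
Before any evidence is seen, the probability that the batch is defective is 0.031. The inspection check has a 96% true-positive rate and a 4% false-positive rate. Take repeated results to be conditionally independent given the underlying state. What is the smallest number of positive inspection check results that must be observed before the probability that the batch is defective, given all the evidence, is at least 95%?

Prior odds = 0.031/0.969 = 31/969.
Likelihood ratio of a positive result = 0.96/0.04 = 24.
Target odds: 0.95 ÷ 0.05 = 19.
Need (31/969) × 24ⁿ ≥ 19, i.e. 24ⁿ ≥ 18411/31.
24² = 576 falls short of 18411/31 but 24³ = 13824 reaches it, so n = 3.

3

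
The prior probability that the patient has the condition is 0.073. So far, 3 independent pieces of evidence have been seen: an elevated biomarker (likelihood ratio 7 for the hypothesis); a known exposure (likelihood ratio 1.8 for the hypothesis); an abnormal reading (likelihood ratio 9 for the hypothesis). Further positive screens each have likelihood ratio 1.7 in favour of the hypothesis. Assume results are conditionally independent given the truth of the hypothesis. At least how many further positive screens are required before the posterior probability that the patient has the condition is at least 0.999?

9

Prior odds = 0.073/0.927 = 73/927.
Combined Bayes factor of the evidence already in hand = 7 × 1.8 × 9 = 113.4.
Odds after that evidence = (73/927) × 113.4 = 4599/515.
Target odds = 0.999/0.001 = 999.
Need 1.7ⁿ ≥ 999 ÷ (4599/515) = 57165/511.
1.7⁸ ≈69.7576 falls short of 57165/511 but 1.7⁹ ≈118.588 reaches it, so n = 9.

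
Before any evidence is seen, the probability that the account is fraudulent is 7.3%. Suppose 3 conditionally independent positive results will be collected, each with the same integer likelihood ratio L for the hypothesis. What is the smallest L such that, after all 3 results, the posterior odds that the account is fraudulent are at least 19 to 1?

7

Prior odds = 0.073/0.927 = 73/927.
Target odds = 19.
Need L³ ≥ 19 ÷ (73/927) = 17613/73.
6³ = 216 < 17613/73 ≤ 343 = 7³, so L = 7.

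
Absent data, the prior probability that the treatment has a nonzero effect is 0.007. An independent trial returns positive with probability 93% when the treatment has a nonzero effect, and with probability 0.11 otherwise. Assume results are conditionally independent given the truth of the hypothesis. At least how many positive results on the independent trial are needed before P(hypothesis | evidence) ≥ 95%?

Prior odds: 0.007 ÷ 0.993 = 7/993.
Likelihood ratio of a positive result = 0.93/0.11 = 93/11.
Target odds: 0.95 ÷ 0.05 = 19.
Need (7/993) × (93/11)ⁿ ≥ 19, i.e. (93/11)ⁿ ≥ 18867/7.
(93/11)³ = 804357/1331 falls short of 18867/7 but (93/11)⁴ = 74805201/14641 reaches it, so n = 4.

4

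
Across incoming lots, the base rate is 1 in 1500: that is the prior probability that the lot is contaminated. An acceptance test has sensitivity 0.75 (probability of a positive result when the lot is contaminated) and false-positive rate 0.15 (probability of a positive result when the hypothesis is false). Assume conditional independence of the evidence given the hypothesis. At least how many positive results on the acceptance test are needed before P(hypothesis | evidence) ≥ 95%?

Prior odds: (1/1500) ÷ (1499/1500) = 1/1499.
Likelihood ratio of a positive result = 0.75/0.15 = 5.
Target posterior odds = 0.95/0.05 = 19.
Require 5ⁿ ≥ 19 ÷ (1/1499) = 28481.
5⁶ = 15625 falls short of 28481 but 5⁷ = 78125 reaches it, so n = 7.

7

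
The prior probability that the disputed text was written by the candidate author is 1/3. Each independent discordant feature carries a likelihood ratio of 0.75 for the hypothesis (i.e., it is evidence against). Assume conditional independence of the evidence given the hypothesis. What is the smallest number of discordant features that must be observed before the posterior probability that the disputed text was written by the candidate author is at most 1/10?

6

Prior odds: (1/3) ÷ (2/3) = 0.5.
Likelihood ratio per discordant feature = 0.75.
Target posterior odds = 0.1/0.9 = 1/9.
Need 0.5 × 0.75ⁿ ≤ 1/9, i.e. 0.75ⁿ ≤ 2/9.
0.75⁵ = 243/1024 is still above 2/9 but 0.75⁶ = 729/4096 is at or below it, so n = 6.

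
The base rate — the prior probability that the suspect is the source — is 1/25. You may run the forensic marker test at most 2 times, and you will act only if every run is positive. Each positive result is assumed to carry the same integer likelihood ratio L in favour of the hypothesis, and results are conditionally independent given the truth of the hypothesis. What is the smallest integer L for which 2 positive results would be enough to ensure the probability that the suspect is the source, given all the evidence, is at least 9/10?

Prior odds = 0.04/0.96 = 1/24.
Target odds = 0.9/0.1 = 9.
Need L² ≥ 9 ÷ (1/24) = 216.
14² = 196 < 216 ≤ 225 = 15², so L = 15.

15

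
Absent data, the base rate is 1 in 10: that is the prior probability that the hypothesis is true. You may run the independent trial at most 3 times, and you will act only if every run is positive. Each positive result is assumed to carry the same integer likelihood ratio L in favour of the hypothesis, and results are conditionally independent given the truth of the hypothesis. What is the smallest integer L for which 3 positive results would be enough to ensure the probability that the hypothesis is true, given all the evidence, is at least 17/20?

4

Prior odds = 0.1/0.9 = 1/9.
Target odds = 0.85/0.15 = 17/3.
Need L³ ≥ 17/3 ÷ (1/9) = 51.
3³ = 27 < 51 ≤ 64 = 4³, so L = 4.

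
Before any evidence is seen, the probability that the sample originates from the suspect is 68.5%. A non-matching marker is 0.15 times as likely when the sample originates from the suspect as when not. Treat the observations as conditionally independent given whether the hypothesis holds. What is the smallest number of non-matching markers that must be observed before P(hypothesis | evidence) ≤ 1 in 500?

Prior odds: 0.685 ÷ 0.315 = 137/63.
Likelihood ratio per non-matching marker = 0.15.
Target odds: 0.002 ÷ 0.998 = 1/499.
Require 0.15ⁿ ≤ 1/499 ÷ (137/63) = 63/68363.
0.15³ = 0.003375 is still above 63/68363 but 0.15⁴ = 81/160000 is at or below it, so n = 4.

4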